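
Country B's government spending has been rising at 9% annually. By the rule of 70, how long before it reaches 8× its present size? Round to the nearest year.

around 23 years

One doubling takes 70/9 = 7.78 years.
Getting to 8× needs 3 doublings: 3 × 7.78 ≈ 23 years.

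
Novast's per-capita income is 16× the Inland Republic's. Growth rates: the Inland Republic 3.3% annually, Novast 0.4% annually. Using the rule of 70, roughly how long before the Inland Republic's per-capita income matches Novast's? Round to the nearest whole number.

The growth-rate gap is 3.3% − 0.4% = 2.9 percentage points.
So the ratio between them halves every 70/2.9 ≈ 24.14 years.
A 16× gap closes after 4 halvings: 4 × 24.14 ≈ 97 years.

roughly 97 years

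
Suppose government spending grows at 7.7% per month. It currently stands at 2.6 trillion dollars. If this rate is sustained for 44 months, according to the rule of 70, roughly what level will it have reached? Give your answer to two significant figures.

roughly 74 trillion dollars

It doubles every 70/7.7 ≈ 9.09 months, so 44 months is 4.84 doublings.
2^4.84 ≈ 28.64; 2.6 × 28.64 ≈ 74 trillion dollars.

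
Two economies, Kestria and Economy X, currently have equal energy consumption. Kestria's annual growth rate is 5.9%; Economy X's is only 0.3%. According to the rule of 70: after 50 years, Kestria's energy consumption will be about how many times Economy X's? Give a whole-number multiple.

Rate gap = 5.9% − 0.3% = 5.6 points.
The ratio doubles every 70/5.6 ≈ 12.50 years.
50/12.50 ≈ 4.00 doublings → ratio ≈ 2^4.00 ≈ 16.

≈ 16 times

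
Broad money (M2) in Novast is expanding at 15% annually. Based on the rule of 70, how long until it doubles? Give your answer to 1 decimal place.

At 15%, doubling takes about 70/15 = 4.67 years.

≈ 4.7 years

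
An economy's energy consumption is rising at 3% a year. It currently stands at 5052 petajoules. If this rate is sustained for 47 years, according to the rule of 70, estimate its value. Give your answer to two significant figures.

around 20000 petajoules

Doubling time ≈ 70/3 = 23.33 years.
47 years is 47/23.33 ≈ 2.01 doublings, a factor of 2^2.01 ≈ 4.03.
5052 × 4.03 ≈ 20000 petajoules.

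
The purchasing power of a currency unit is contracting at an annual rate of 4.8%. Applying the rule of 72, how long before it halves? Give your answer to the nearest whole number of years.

around 15 years

The rule works in reverse for decay: 72/4.8 ≈ 15.00 years to halve.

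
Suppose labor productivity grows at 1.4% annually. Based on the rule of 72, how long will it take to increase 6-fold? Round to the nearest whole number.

approximately 133 years

At 1.4% it doubles every 72/1.4 ≈ 51.43 years.
6× is log₂ 6 ≈ 2.58 doublings, so ≈ 2.58 × 51.43 = 133 years.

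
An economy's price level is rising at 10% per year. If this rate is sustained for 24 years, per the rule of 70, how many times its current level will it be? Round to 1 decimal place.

roughly 10.8 times

Doubling time ≈ 70/10 = 7.00 years.
24 years / 7.00 ≈ 3.43 doublings → factor 2^3.43 ≈ 10.8.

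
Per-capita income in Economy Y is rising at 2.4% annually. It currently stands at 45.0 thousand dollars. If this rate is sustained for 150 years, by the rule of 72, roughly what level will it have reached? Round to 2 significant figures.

approximately 1400 thousand dollars

It doubles every 72/2.4 ≈ 30.00 years, so 150 years is 5.00 doublings.
2^5.00 ≈ 32.00; 45.0 × 32.00 ≈ 1400 thousand dollars.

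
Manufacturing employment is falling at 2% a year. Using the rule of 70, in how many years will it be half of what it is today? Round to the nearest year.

around 35 years

The rule works in reverse for decay: 70/2 ≈ 35.00 years to halve.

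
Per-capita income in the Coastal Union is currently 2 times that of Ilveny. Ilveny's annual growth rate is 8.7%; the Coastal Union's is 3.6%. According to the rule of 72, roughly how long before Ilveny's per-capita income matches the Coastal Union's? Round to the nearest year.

about 14 years

The growth-rate gap is 8.7% − 3.6% = 5.1 percentage points.
So the ratio between them halves every 72/5.1 ≈ 14.12 years.
A 2 times gap closes after 1 halving: 1 × 14.12 ≈ 14 years.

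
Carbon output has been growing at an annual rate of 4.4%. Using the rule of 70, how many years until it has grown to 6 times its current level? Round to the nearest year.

approximately 41 years

One doubling takes 70/4.4 = 15.91 years.
Reaching 6× takes log₂(6) ≈ 2.58 doublings.
2.58 × 15.91 ≈ 41 years.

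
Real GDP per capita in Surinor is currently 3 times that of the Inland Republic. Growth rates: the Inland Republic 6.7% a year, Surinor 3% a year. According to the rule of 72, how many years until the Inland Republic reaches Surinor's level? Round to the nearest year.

What matters is the difference: 3.7 pp.
Rule of 72 on the gap: the ratio halves every 72/3.7 ≈ 19.46 years.
A 3 times gap takes log₂(3) ≈ 1.58 halvings to close: 1.58 × 19.46 ≈ 31 years.

approximately 31 years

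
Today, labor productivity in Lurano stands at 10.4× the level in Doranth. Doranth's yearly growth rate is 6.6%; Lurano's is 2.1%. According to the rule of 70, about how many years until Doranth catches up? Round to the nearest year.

The growth-rate gap is 6.6% − 2.1% = 4.5 percentage points.
So the ratio between them halves every 70/4.5 ≈ 15.56 years.
A 10.4× gap takes log₂(10.4) ≈ 3.38 halvings to close: 3.38 × 15.56 ≈ 53 years.

about 53 years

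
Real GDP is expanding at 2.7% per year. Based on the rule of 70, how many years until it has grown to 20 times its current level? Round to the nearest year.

around 112 years

Doubling time ≈ 70/2.7 = 25.93 years.
Reaching 20× takes log₂(20) ≈ 4.32 doublings.
4.32 × 25.93 ≈ 112 years.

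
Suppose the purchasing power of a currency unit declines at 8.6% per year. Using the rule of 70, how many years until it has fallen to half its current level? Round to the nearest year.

roughly 8 years

Falling at 8.6%, it halves about every 70/8.6 = 8.14 years.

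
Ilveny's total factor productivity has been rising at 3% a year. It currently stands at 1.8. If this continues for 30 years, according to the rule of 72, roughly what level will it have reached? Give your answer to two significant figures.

Doubling time ≈ 72/3 = 24.00 years.
30 years is 30/24.00 ≈ 1.25 doublings, a factor of 2^1.25 ≈ 2.38.
1.8 × 2.38 ≈ 4.3.

≈ 4.3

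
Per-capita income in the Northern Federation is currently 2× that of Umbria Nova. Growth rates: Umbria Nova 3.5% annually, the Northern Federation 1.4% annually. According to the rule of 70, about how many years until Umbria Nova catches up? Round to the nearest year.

33 years

Umbria Nova gains on the Northern Federation at 3.5% − 1.4% = 2.1 points a year.
At that relative rate the gap halves every 70/2.1 ≈ 33.33 years.
A 2× gap closes after 1 halving: 1 × 33.33 ≈ 33 years.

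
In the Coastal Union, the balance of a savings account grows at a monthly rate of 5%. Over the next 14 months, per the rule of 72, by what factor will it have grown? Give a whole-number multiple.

Doubling time ≈ 72/5 = 14.40 months.
14/14.40 ≈ 1 doubling, so about 2^1 = 2×.

2 times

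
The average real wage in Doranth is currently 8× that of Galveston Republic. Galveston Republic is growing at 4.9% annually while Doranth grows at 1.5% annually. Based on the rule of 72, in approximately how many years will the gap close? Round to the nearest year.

≈ 64 years

The growth-rate gap is 4.9% − 1.5% = 3.4 percentage points.
So the ratio between them halves every 72/3.4 ≈ 21.18 years.
An 8× gap closes after 3 halvings: 3 × 21.18 ≈ 64 years.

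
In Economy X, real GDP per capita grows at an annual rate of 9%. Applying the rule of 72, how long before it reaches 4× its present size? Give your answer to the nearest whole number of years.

One doubling takes 72/9 = 8.00 years.
Getting to 4× needs 2 doublings: 2 × 8.00 ≈ 16 years.

approximately 16 years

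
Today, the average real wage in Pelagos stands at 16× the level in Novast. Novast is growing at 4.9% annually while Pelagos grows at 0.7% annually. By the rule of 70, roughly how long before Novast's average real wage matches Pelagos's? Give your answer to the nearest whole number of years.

Novast gains on Pelagos at 4.9% − 0.7% = 4.2 points a year.
At that relative rate the gap halves every 70/4.2 ≈ 16.67 years.
A 16× gap closes after 4 halvings: 4 × 16.67 ≈ 67 years.

≈ 67 years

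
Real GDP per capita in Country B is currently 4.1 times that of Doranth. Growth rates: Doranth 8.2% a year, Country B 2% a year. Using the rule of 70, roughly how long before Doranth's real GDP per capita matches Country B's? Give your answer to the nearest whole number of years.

The growth-rate gap is 8.2% − 2% = 6.2 percentage points.
So the ratio between them halves every 70/6.2 ≈ 11.29 years.
A 4.1 times gap takes log₂(4.1) ≈ 2.04 halvings to close: 2.04 × 11.29 ≈ 23 years.

roughly 23 years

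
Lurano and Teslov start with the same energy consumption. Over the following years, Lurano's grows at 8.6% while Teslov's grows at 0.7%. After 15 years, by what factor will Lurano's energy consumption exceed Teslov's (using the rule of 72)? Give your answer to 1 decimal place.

approximately 3.1 times

Rate gap = 8.6% − 0.7% = 7.9 points.
The ratio doubles every 72/7.9 ≈ 9.11 years.
15/9.11 ≈ 1.65 doublings → ratio ≈ 2^1.65 ≈ 3.1.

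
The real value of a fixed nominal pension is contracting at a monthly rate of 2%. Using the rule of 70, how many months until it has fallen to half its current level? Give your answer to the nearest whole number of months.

The rule works in reverse for decay: 70/2 ≈ 35.00 months to halve.

roughly 35 months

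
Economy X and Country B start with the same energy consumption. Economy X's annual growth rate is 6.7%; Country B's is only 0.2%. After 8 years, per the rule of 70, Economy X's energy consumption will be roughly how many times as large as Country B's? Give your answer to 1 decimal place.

Economy X pulls ahead at 6.5 pp per year, so the ratio doubles every 70/6.5 ≈ 10.77 years.
In 8 years that's 0.74 doublings: 2^0.74 ≈ 1.7.

approximately 1.7 times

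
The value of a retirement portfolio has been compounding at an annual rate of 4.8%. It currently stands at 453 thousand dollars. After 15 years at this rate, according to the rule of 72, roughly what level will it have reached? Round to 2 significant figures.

≈ 910 thousand dollars

It doubles every 72/4.8 ≈ 15.00 years, so 15 years is 1.00 doublings.
2^1.00 ≈ 2.00; 453 × 2.00 ≈ 910 thousand dollars.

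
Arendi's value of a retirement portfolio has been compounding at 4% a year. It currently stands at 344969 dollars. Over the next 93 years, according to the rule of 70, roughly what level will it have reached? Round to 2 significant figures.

around 14000000 dollars

It doubles every 70/4 ≈ 17.50 years, so 93 years is 5.31 doublings.
2^5.31 ≈ 39.67; 344969 × 39.67 ≈ 14000000 dollars.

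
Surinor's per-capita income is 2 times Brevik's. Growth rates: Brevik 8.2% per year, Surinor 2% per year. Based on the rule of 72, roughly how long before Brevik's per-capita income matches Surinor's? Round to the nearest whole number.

What matters is the difference: 6.2 pp.
Rule of 72 on the gap: the ratio halves every 72/6.2 ≈ 11.61 years.
A 2 times gap closes after 1 halving: 1 × 11.61 ≈ 12 years.

12 years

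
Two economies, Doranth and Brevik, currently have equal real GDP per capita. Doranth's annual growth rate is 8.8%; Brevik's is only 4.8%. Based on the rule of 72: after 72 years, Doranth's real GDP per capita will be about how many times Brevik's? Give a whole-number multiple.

roughly 16 times

Doranth pulls ahead at 4 pp per year, so the ratio doubles every 72/4 ≈ 18.00 years.
In 72 years that's 4.00 doublings: 2^4.00 ≈ 16.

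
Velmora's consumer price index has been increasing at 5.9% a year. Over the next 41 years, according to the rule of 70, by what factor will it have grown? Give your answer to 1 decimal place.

Doubling time ≈ 70/5.9 = 11.86 years.
41 years / 11.86 ≈ 3.46 doublings → factor 2^3.46 ≈ 11.0.

11.0 times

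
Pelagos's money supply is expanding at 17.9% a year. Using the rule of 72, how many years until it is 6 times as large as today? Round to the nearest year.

At 17.9% it doubles every 72/17.9 ≈ 4.02 years.
Reaching 6× takes log₂(6) ≈ 2.58 doublings.
2.58 × 4.02 ≈ 10 years.

≈ 10 years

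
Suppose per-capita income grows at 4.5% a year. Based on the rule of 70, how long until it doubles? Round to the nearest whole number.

70/4.5 ≈ 15.56, so it doubles roughly every 16 years.

around 16 years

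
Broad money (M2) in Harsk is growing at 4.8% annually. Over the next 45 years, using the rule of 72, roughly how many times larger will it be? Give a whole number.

approximately 8 times

Doubling time ≈ 72/4.8 = 15.00 years.
45/15.00 ≈ 3 doublings, so about 2^3 = 8×.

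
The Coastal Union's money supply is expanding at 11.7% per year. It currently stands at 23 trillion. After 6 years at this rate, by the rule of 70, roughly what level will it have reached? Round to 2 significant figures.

It doubles every 70/11.7 ≈ 5.98 years, so 6 years is 1.00 doublings.
2^1.00 ≈ 2.00; 23 × 2.00 ≈ 46 trillion.

approximately 46 trillion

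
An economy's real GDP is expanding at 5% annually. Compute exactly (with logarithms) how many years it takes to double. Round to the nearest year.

14 years

t = ln(2) / ln(1 + 0.05) = 0.6931 / 0.048790 ≈ 14.21.
≈ 14 years.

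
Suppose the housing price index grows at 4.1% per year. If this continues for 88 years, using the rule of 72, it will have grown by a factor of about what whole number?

approximately 32 times

72/4.1 ≈ 17.56 years per doubling.
88 years fits 5 doublings: 2^5 = 32.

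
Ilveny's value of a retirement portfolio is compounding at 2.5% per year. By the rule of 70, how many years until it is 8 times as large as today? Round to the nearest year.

84 years

At 2.5% it doubles every 70/2.5 ≈ 28.00 years.
Getting to 8× needs 3 doublings: 3 × 28.00 ≈ 84 years.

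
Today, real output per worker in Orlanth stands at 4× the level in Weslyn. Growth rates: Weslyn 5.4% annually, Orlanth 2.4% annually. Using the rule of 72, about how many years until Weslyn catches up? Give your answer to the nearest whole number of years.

around 48 years

The growth-rate gap is 5.4% − 2.4% = 3 percentage points.
So the ratio between them halves every 72/3 ≈ 24.00 years.
A 4× gap closes after 2 halvings: 2 × 24.00 ≈ 48 years.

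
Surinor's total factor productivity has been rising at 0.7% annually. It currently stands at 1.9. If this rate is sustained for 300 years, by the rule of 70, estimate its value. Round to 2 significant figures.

It doubles every 70/0.7 ≈ 100.00 years, so 300 years is 3.00 doublings.
2^3.00 ≈ 8.00; 1.9 × 8.00 ≈ 15.

≈ 15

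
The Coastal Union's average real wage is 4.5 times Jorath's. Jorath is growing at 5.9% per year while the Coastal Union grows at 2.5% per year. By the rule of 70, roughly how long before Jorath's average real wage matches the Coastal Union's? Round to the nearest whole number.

What matters is the difference: 3.4 pp.
Rule of 70 on the gap: the ratio halves every 70/3.4 ≈ 20.59 years.
A 4.5 times gap takes log₂(4.5) ≈ 2.17 halvings to close: 2.17 × 20.59 ≈ 45 years.

≈ 45 years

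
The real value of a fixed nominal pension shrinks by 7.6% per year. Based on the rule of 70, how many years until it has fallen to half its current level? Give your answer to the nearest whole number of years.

approximately 9 years

Falling at 7.6%, it halves about every 70/7.6 = 9.21 years.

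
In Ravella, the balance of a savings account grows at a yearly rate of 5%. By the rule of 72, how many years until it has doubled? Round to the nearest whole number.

At 5%, doubling takes about 72/5 = 14.40 years.

around 14 years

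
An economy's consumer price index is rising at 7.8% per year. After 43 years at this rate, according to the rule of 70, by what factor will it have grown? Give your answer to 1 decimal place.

about 27.7 times

Doubles every ≈ 8.97 years (70/7.8).
43 years is 4.79 doublings; 2^4.79 ≈ 27.7×.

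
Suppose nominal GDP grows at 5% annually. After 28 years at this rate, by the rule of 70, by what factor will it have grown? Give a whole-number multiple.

around 4 times

At 5% one doubling takes ≈ 14.00 years; 28 years is 2 of them, so ×4.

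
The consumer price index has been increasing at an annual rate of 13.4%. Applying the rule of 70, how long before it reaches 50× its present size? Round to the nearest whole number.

Doubling time ≈ 70/13.4 = 5.22 years.
50× is log₂ 50 ≈ 5.64 doublings, so ≈ 5.64 × 5.22 = 29 years.

roughly 29 years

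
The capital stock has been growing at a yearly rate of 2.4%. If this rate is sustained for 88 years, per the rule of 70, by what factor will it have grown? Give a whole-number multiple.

≈ 8 times

Doubling time ≈ 70/2.4 = 29.17 years.
88/29.17 ≈ 3 doublings, so about 2^3 = 8×.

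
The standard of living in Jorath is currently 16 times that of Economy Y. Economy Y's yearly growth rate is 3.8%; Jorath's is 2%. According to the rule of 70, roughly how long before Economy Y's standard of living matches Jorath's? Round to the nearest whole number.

roughly 156 years

Economy Y gains on Jorath at 3.8% − 2% = 1.8 points a year.
At that relative rate the gap halves every 70/1.8 ≈ 38.89 years.
A 16 times gap closes after 4 halvings: 4 × 38.89 ≈ 156 years.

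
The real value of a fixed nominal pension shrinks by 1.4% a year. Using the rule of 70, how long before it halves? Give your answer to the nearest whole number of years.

Falling at 1.4%, it halves about every 70/1.4 = 50.00 years.

roughly 50 years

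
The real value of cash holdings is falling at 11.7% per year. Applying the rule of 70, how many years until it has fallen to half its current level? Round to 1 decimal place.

The rule works in reverse for decay: 70/11.7 ≈ 5.98 years to halve.

approximately 6.0 years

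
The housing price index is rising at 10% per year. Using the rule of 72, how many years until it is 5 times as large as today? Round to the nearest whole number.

roughly 17 years

Doubling time ≈ 72/10 = 7.20 years.
5× is log₂ 5 ≈ 2.32 doublings, so ≈ 2.32 × 7.20 = 17 years.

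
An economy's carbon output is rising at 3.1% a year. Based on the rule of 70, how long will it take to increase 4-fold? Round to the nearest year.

At 3.1% it doubles every 70/3.1 ≈ 22.58 years.
4× is 2 doublings, so 2 × 22.58 ≈ 45 years.

45 years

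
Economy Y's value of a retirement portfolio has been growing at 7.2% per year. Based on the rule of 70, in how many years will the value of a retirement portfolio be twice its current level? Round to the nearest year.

about 10 years

Doubling time ≈ 70 / 7.2 = 9.72 years.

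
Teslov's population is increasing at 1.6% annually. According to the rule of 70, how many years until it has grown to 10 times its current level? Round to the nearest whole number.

about 145 years

Doubling time ≈ 70/1.6 = 43.75 years.
Reaching 10× takes log₂(10) ≈ 3.32 doublings.
3.32 × 43.75 ≈ 145 years.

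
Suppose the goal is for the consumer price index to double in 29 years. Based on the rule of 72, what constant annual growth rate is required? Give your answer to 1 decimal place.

≈ 2.5% a year

72 / 29 ≈ 2.48, so about 2.5% a year.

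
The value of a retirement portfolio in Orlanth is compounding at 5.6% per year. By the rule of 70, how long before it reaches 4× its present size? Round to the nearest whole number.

Doubling time ≈ 70/5.6 = 12.50 years.
4× is 2 doublings, so 2 × 12.50 ≈ 25 years.

around 25 years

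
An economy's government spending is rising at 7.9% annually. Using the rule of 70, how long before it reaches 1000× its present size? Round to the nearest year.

Doubling time ≈ 70/7.9 = 8.86 years.
1000× is log₂ 1000 ≈ 9.97 doublings, so ≈ 9.97 × 8.86 = 88 years.

88 years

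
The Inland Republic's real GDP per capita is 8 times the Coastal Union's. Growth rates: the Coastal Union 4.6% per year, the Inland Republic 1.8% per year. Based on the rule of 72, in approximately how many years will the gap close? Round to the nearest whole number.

roughly 77 years

The growth-rate gap is 4.6% − 1.8% = 2.8 percentage points.
So the ratio between them halves every 72/2.8 ≈ 25.71 years.
An 8 times gap closes after 3 halvings: 3 × 25.71 ≈ 77 years.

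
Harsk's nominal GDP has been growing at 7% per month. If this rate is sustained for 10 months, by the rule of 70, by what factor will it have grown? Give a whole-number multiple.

roughly 2 times

Doubling time ≈ 70/7 = 10.00 months.
10/10.00 ≈ 1 doubling, so about 2^1 = 2×.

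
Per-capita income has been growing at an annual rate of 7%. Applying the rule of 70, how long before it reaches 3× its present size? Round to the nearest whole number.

At 7% it doubles every 70/7 ≈ 10.00 years.
3× is log₂ 3 ≈ 1.58 doublings, so ≈ 1.58 × 10.00 = 16 years.

around 16 years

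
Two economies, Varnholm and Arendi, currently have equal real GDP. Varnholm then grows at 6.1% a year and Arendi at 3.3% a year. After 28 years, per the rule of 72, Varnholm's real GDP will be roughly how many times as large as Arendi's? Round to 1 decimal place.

approximately 2.1 times

Only the 2.8-point difference matters.
72/2.8 ≈ 25.71 years per doubling of the ratio; 28 years gives 1.09 doublings, so ≈ 2.1×.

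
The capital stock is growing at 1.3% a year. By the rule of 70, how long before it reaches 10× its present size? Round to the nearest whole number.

about 179 years

At 1.3% it doubles every 70/1.3 ≈ 53.85 years.
Reaching 10× takes log₂(10) ≈ 3.32 doublings.
3.32 × 53.85 ≈ 179 years.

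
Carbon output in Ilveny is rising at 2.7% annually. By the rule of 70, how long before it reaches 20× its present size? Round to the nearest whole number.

Doubling time ≈ 70/2.7 = 25.93 years.
Reaching 20× takes log₂(20) ≈ 4.32 doublings.
4.32 × 25.93 ≈ 112 years.

around 112 years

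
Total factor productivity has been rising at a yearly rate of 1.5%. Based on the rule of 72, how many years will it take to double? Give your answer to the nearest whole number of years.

roughly 48 years

72/1.5 ≈ 48.00, so it doubles roughly every 48 years.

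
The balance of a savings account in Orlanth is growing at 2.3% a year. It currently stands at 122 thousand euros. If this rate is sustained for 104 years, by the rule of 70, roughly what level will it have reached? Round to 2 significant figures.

1300 thousand euros

It doubles every 70/2.3 ≈ 30.43 years, so 104 years is 3.42 doublings.
2^3.42 ≈ 10.70; 122 × 10.70 ≈ 1300 thousand euros.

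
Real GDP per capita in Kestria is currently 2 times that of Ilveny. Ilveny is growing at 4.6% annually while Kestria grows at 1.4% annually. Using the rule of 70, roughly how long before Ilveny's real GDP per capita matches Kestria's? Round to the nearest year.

22 years

The growth-rate gap is 4.6% − 1.4% = 3.2 percentage points.
So the ratio between them halves every 70/3.2 ≈ 21.88 years.
A 2 times gap closes after 1 halving: 1 × 21.88 ≈ 22 years.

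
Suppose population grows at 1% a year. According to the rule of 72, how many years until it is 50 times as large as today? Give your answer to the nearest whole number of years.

roughly 406 years

At 1% it doubles every 72/1 ≈ 72.00 years.
Reaching 50× takes log₂(50) ≈ 5.64 doublings.
5.64 × 72.00 ≈ 406 years.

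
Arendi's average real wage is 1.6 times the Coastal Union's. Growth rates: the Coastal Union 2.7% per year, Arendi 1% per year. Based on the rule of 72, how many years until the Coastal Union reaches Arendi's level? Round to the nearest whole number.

The growth-rate gap is 2.7% − 1% = 1.7 percentage points.
So the ratio between them halves every 72/1.7 ≈ 42.35 years.
A 1.6 times gap takes log₂(1.6) ≈ 0.68 halvings to close: 0.68 × 42.35 ≈ 29 years.

about 29 years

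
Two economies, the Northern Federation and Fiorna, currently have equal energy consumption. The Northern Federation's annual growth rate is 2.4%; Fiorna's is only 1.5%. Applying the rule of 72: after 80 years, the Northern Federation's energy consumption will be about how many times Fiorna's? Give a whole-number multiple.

about 2 times

Only the 0.9-point difference matters.
72/0.9 ≈ 80.00 years per doubling of the ratio; 80 years gives 1.00 doublings, so ≈ 2×.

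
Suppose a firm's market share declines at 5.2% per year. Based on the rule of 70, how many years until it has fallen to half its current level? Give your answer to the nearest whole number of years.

≈ 13 years

The rule works in reverse for decay: 70/5.2 ≈ 13.46 years to halve.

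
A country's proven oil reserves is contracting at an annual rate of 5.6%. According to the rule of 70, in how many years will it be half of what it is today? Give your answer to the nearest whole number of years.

≈ 13 years

The rule works in reverse for decay: 70/5.6 ≈ 12.50 years to halve.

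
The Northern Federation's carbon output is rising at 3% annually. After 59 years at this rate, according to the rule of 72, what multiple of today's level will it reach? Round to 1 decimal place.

around 5.5 times

Doubles every ≈ 24.00 years (72/3).
59 years is 2.46 doublings; 2^2.46 ≈ 5.5×.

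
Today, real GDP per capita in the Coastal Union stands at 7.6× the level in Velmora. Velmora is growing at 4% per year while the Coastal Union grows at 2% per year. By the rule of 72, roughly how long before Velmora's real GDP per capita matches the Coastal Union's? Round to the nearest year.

The growth-rate gap is 4% − 2% = 2 percentage points.
So the ratio between them halves every 72/2 ≈ 36.00 years.
A 7.6× gap takes log₂(7.6) ≈ 2.93 halvings to close: 2.93 × 36.00 ≈ 105 years.

105 years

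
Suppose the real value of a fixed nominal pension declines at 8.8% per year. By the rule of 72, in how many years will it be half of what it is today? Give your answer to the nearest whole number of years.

Falling at 8.8%, it halves about every 72/8.8 = 8.18 years.

roughly 8 years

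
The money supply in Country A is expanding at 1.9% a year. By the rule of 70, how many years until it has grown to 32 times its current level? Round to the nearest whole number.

184 years

Doubling time ≈ 70/1.9 = 36.84 years.
32× is 5 doublings, so 5 × 36.84 ≈ 184 years.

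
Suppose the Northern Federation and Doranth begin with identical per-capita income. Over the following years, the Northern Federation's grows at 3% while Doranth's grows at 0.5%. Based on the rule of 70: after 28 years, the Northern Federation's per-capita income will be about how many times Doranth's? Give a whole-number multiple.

Rate gap = 3% − 0.5% = 2.5 points.
The ratio doubles every 70/2.5 ≈ 28.00 years.
28/28.00 ≈ 1.00 doublings → ratio ≈ 2^1.00 ≈ 2.

2 times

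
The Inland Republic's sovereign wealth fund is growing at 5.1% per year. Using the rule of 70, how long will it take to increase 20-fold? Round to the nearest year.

Doubling time ≈ 70/5.1 = 13.73 years.
20× is log₂ 20 ≈ 4.32 doublings, so ≈ 4.32 × 13.73 = 59 years.

approximately 59 years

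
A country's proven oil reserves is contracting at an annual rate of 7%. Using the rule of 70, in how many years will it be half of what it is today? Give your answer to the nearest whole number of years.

about 10 years

Halving time ≈ 70 / 7 = 10.00 → 10 years.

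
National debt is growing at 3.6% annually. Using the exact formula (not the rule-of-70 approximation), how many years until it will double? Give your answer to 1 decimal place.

19.6 years

t = ln(2) / ln(1 + 0.036) = 0.6931 / 0.035367 ≈ 19.60.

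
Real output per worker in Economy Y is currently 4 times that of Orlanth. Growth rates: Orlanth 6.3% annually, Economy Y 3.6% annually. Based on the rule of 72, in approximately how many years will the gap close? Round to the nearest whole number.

Orlanth gains on Economy Y at 6.3% − 3.6% = 2.7 points a year.
At that relative rate the gap halves every 72/2.7 ≈ 26.67 years.
A 4 times gap closes after 2 halvings: 2 × 26.67 ≈ 53 years.

53 years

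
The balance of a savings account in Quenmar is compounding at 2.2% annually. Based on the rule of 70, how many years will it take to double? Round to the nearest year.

around 32 years

70/2.2 ≈ 31.82, so it doubles roughly every 32 years.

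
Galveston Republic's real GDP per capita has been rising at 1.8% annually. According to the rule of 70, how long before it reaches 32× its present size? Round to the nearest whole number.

At 1.8% it doubles every 70/1.8 ≈ 38.89 years.
Getting to 32× needs 5 doublings: 5 × 38.89 ≈ 194 years.

194 years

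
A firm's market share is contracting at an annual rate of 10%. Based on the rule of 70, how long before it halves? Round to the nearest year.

around 7 years

Falling at 10%, it halves about every 70/10 = 7.00 years.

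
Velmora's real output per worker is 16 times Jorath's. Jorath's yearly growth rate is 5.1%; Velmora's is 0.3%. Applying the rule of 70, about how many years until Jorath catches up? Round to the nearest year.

The growth-rate gap is 5.1% − 0.3% = 4.8 percentage points.
So the ratio between them halves every 70/4.8 ≈ 14.58 years.
A 16 times gap closes after 4 halvings: 4 × 14.58 ≈ 58 years.

approximately 58 years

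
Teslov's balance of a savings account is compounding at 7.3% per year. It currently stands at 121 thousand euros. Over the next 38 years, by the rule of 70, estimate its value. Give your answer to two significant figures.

approximately 1900 thousand euros

It doubles every 70/7.3 ≈ 9.59 years, so 38 years is 3.96 doublings.
2^3.96 ≈ 15.56; 121 × 15.56 ≈ 1900 thousand euros.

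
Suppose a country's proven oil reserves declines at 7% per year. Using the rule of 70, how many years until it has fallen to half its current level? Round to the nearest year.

Halving time ≈ 70 / 7 = 10.00 → 10 years.

≈ 10 years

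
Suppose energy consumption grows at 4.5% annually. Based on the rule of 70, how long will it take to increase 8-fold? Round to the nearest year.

At 4.5% it doubles every 70/4.5 ≈ 15.56 years.
8× is 3 doublings, so 3 × 15.56 ≈ 47 years.

47 years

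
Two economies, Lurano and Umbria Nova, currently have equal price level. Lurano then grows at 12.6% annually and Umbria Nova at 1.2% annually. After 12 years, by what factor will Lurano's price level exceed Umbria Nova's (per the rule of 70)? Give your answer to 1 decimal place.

Only the 11.4-point difference matters.
70/11.4 ≈ 6.14 years per doubling of the ratio; 12 years gives 1.95 doublings, so ≈ 3.9×.

around 3.9 times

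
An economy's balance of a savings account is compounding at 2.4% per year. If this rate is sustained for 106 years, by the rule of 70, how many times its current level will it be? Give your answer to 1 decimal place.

Doubling time ≈ 70/2.4 = 29.17 years.
106 years / 29.17 ≈ 3.63 doublings → factor 2^3.63 ≈ 12.4.

around 12.4 times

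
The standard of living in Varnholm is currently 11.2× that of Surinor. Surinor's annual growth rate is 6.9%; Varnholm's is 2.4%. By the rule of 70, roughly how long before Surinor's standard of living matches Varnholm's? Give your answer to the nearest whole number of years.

What matters is the difference: 4.5 pp.
Rule of 70 on the gap: the ratio halves every 70/4.5 ≈ 15.56 years.
An 11.2× gap takes log₂(11.2) ≈ 3.49 halvings to close: 3.49 × 15.56 ≈ 54 years.

about 54 years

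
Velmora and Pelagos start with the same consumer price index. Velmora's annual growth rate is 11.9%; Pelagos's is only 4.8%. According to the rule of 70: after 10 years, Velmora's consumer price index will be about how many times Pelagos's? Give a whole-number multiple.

≈ 2 times

Velmora pulls ahead at 7.1 pp per year, so the ratio doubles every 70/7.1 ≈ 9.86 years.
In 10 years that's 1.01 doublings: 2^1.01 ≈ 2.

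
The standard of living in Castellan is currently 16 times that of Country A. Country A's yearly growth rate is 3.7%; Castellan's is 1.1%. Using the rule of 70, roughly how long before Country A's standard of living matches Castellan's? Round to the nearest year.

What matters is the difference: 2.6 pp.
Rule of 70 on the gap: the ratio halves every 70/2.6 ≈ 26.92 years.
A 16 times gap closes after 4 halvings: 4 × 26.92 ≈ 108 years.

roughly 108 years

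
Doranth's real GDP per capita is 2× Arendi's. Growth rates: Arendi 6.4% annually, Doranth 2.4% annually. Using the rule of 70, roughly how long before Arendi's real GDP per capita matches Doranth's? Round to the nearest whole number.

What matters is the difference: 4 pp.
Rule of 70 on the gap: the ratio halves every 70/4 ≈ 17.50 years.
A 2× gap closes after 1 halving: 1 × 17.50 ≈ 18 years.

about 18 years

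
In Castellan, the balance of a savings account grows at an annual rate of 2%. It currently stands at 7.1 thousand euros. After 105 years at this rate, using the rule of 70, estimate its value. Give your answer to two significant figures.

Doubling time ≈ 70/2 = 35.00 years.
105 years is 105/35.00 ≈ 3.00 doublings, a factor of 2^3.00 ≈ 8.00.
7.1 × 8.00 ≈ 57 thousand euros.

57 thousand euros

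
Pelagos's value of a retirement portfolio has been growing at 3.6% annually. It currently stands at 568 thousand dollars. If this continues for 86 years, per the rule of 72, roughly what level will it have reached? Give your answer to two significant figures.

approximately 11000 thousand dollars

It doubles every 72/3.6 ≈ 20.00 years, so 86 years is 4.30 doublings.
2^4.30 ≈ 19.70; 568 × 19.70 ≈ 11000 thousand dollars.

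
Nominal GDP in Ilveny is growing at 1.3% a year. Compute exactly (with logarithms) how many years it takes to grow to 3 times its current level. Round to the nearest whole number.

t = ln(3) / ln(1 + 0.013) = 1.0986 / 0.012916 ≈ 85.06.
≈ 85 years.

85 years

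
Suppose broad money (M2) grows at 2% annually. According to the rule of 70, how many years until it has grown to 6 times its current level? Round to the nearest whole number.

approximately 90 years

Doubling time ≈ 70/2 = 35.00 years.
Reaching 6× takes log₂(6) ≈ 2.58 doublings.
2.58 × 35.00 ≈ 90 years.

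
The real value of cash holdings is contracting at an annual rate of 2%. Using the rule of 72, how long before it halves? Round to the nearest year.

The rule works in reverse for decay: 72/2 ≈ 36.00 years to halve.

roughly 36 years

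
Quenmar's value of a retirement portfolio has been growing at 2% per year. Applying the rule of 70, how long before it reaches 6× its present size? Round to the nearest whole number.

One doubling takes 70/2 = 35.00 years.
Reaching 6× takes log₂(6) ≈ 2.58 doublings.
2.58 × 35.00 ≈ 90 years.

approximately 90 years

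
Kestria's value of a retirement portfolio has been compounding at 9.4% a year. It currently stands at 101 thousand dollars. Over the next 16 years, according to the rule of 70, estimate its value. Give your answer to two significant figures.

Doubling time ≈ 70/9.4 = 7.45 years.
16 years is 16/7.45 ≈ 2.15 doublings, a factor of 2^2.15 ≈ 4.44.
101 × 4.44 ≈ 450 thousand dollars.

≈ 450 thousand dollars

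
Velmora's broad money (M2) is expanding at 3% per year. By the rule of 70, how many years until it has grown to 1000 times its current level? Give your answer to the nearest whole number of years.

Doubling time ≈ 70/3 = 23.33 years.
1000× is log₂ 1000 ≈ 9.97 doublings, so ≈ 9.97 × 23.33 = 233 years.

around 233 years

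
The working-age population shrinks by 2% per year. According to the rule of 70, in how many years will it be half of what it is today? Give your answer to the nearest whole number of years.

The rule works in reverse for decay: 70/2 ≈ 35.00 years to halve.

roughly 35 years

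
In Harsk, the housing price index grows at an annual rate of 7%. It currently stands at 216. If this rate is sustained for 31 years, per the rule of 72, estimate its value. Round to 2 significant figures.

around 1700

Doubling time ≈ 72/7 = 10.29 years.
31 years is 31/10.29 ≈ 3.01 doublings, a factor of 2^3.01 ≈ 8.06.
216 × 8.06 ≈ 1700.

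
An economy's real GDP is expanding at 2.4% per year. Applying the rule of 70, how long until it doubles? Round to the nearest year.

Doubling time ≈ 70 / 2.4 = 29.17 years.

29 years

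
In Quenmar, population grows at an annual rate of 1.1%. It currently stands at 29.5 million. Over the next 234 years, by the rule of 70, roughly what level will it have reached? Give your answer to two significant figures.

It doubles every 70/1.1 ≈ 63.64 years, so 234 years is 3.68 doublings.
2^3.68 ≈ 12.82; 29.5 × 12.82 ≈ 380 million.

≈ 380 million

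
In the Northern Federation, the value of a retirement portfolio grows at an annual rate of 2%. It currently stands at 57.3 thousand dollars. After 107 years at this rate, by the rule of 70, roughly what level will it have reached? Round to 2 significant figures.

480 thousand dollars

Doubling time ≈ 70/2 = 35.00 years.
107 years is 107/35.00 ≈ 3.06 doublings, a factor of 2^3.06 ≈ 8.34.
57.3 × 8.34 ≈ 480 thousand dollars.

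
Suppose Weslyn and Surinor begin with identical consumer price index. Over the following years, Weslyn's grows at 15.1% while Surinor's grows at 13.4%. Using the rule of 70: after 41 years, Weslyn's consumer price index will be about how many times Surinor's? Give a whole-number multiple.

Weslyn pulls ahead at 1.7 pp per year, so the ratio doubles every 70/1.7 ≈ 41.18 years.
In 41 years that's 1.00 doublings: 2^1.00 ≈ 2.

roughly 2 times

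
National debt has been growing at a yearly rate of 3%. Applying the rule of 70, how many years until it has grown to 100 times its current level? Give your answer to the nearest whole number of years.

approximately 155 years

Doubling time ≈ 70/3 = 23.33 years.
100× is log₂ 100 ≈ 6.64 doublings, so ≈ 6.64 × 23.33 = 155 years.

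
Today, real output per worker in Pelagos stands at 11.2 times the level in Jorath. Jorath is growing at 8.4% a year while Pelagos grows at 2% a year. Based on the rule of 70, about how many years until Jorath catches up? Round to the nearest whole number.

Jorath gains on Pelagos at 8.4% − 2% = 6.4 points a year.
At that relative rate the gap halves every 70/6.4 ≈ 10.94 years.
An 11.2 times gap takes log₂(11.2) ≈ 3.49 halvings to close: 3.49 × 10.94 ≈ 38 years.

38 years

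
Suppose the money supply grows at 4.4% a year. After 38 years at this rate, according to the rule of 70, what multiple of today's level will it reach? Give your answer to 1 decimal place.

Doubles every ≈ 15.91 years (70/4.4).
38 years is 2.39 doublings; 2^2.39 ≈ 5.2×.

about 5.2 times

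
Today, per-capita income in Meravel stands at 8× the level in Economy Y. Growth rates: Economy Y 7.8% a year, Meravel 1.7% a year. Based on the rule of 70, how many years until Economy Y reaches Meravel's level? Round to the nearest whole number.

about 34 years

What matters is the difference: 6.1 pp.
Rule of 70 on the gap: the ratio halves every 70/6.1 ≈ 11.48 years.
An 8× gap closes after 3 halvings: 3 × 11.48 ≈ 34 years.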